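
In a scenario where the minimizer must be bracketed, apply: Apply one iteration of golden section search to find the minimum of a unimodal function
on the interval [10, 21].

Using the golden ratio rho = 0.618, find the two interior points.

Golden section search on [10, 21].
Golden ratio rho = 0.618 (approx).
Interior points:
  x_1 = 10 + (1-0.618)*11 = 14.2020
  x_2 = 10 + 0.618*11 = 16.7980
Compare f(x_1) and f(x_2) to determine which subinterval to keep.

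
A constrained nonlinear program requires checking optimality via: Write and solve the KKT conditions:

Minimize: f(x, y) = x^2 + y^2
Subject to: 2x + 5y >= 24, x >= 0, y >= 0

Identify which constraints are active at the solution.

KKT conditions for min x^2 + y^2 s.t. 2x + 5y >= 24, x >= 0, y >= 0:
Stationarity: 2x = mu*2 + mu_x, 2y = mu*5 + mu_y, with mu, mu_x, mu_y >= 0
Complementary slackness: mu*(2x + 5y - 24) = 0, mu_x*x = 0, mu_y*y = 0
(0, 0) is infeasible (2*0 + 5*0 < 24), so if mu = 0 stationarity would force x = mu_x/2 >= 0, y = mu_y/2 >= 0 with mu_x*x = mu_y*y = 0, i.e. x = y = 0: contradiction. Hence mu > 0 and 2x + 5y = 24 is active.
Try x > 0, y > 0 (so mu_x = mu_y = 0): x = 2*mu/2, y = 5*mu/2
Substitute: 2*(2*mu/2) + 5*(5*mu/2) = 24
  mu*29/2 = 24 => mu = 48/29
x* = 48/29 > 0, y* = 120/29 > 0, consistent with mu_x = mu_y = 0.
f is convex and the constraints are linear, so this KKT point is the global minimum.
f* = 576/29
Active constraints: 2x + 5y >= 24 (holds with equality, mu = 48/29 > 0); x >= 0 and y >= 0 are inactive (mu_x = mu_y = 0).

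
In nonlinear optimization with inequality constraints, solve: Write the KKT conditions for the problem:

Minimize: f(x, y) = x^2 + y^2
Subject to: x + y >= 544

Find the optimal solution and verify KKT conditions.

KKT conditions for min x^2 + y^2 s.t. x + y >= 544:
Stationarity: 2x = mu, 2y = mu
So x = y = mu/2.
Complementary slackness: mu*(x + y - 544) = 0
Primal feasibility: x + y >= 544; dual feasibility: mu >= 0
If mu = 0 then x = y = 0, but 0 + 0 < 544 is infeasible, so the constraint is active.
Constraint active: x + y = 2*(mu/2) = 544 => mu = 544
x = y = 272, f = 147968
Verify: stationarity 2*272 = 544 = mu; primal 272 + 272 = 544 >= 544; dual mu = 544 >= 0; complementary slackness 544*(544 - 544) = 0. All KKT conditions hold.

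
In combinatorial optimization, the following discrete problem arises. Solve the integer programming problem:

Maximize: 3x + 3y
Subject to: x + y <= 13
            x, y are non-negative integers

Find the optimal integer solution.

Objective: 3x + 3y, constraint: x + y <= 13
Coefficient of x is 3 >= coefficient of y is 3, so allocate the entire budget to x.
Optimal: x = 13, y = 0, value = 39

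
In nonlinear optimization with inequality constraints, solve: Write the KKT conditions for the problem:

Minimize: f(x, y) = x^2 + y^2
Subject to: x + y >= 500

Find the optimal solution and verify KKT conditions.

KKT conditions for min x^2 + y^2 s.t. x + y >= 500:
Stationarity: 2x = mu, 2y = mu
So x = y = mu/2.
Complementary slackness: mu*(x + y - 500) = 0
Primal feasibility: x + y >= 500; dual feasibility: mu >= 0
If mu = 0 then x = y = 0, but 0 + 0 < 500 is infeasible, so the constraint is active.
Constraint active: x + y = 2*(mu/2) = 500 => mu = 500
x = y = 250, f = 125000
Verify: stationarity 2*250 = 500 = mu; primal 250 + 250 = 500 >= 500; dual mu = 500 >= 0; complementary slackness 500*(500 - 500) = 0. All KKT conditions hold.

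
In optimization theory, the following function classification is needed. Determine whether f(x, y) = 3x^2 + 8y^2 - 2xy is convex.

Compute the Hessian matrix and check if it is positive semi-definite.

f(x,y) = 3x^2 + 8y^2 - 2xy
Hessian H = [[6, -2], [-2, 16]]
trace(H) = 22, det(H) = 92
Eigenvalues: (22 +/- sqrt(116)) / 2 = 16.39, 5.615
Since both eigenvalues > 0, f is convex.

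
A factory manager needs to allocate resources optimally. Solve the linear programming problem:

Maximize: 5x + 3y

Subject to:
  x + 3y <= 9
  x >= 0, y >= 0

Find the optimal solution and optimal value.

The feasible region has vertices at [(0, 0), (9, 0), (0, 3)].
Checking objective 5x + 3y at each vertex:
  (0, 0): 5*0 + 3*0 = 0
  (9, 0): 5*9 + 3*0 = 45
  (0, 3): 5*0 + 3*3 = 9
Maximum is 45 at (9, 0).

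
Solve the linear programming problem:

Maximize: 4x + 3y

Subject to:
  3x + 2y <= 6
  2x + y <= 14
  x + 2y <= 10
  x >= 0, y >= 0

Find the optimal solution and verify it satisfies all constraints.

Feasible vertices: (0, 0), (0, 3), (2, 0)
Objective 4x + 3y at each vertex:
  (0, 0): 0
  (0, 3): 9
  (2, 0): 8
Maximum is 9 at (0, 3).
Verify constraints at (x, y) = (0, 3):
  3*0 + 2*3 = 6 <= 6 (active)
  2*0 + 1*3 = 3 <= 14
  1*0 + 2*3 = 6 <= 10
  x = 0 >= 0, y = 3 >= 0. All constraints satisfied.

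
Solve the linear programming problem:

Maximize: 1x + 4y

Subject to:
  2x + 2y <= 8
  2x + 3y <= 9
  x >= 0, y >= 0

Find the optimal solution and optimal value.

Feasible vertices: (0, 0), (0, 3), (3, 1), (4, 0)
Objective 1x + 4y at each:
  (0, 0): 0
  (0, 3): 12
  (3, 1): 7
  (4, 0): 4
Maximum is 12 at (0, 3).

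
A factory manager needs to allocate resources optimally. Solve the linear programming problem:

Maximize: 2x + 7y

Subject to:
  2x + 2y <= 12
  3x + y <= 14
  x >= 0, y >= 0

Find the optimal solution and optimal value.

Feasible vertices: (0, 0), (0, 6), (4, 2), (14/3, 0)
Objective 2x + 7y at each:
  (0, 0): 0
  (0, 6): 42
  (4, 2): 22
  (14/3, 0): 28/3
Maximum is 42 at (0, 6).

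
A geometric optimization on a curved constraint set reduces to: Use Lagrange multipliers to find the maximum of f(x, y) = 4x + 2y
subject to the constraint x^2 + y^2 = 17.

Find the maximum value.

Set up Lagrange conditions: grad f = lambda * grad g
  4 = 2*lambda*x
  2 = 2*lambda*y
From these: x/y = 4/2, so x = 4t, y = 2t for some t.
Substitute into constraint: (4t)^2 + (2t)^2 = 17
  t^2 * 20 = 17
  t = sqrt(17/20)
Maximum = 4*x + 2*y = (4^2 + 2^2)*t = 20 * sqrt(17/20) = sqrt(340)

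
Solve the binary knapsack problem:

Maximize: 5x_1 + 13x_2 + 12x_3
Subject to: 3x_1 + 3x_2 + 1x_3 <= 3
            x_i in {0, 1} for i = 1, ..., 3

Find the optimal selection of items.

Items: item 1 (v=5, w=3), item 2 (v=13, w=3), item 3 (v=12, w=1)
Capacity: 3
Checking all 8 subsets (w = total weight, v = total value):
  {}: w = 0, v = 0
  {1}: w = 3, v = 5
  {2}: w = 3, v = 13
  {3}: w = 1, v = 12
  {1, 2}: w = 6 > 3, infeasible
  {1, 3}: w = 4 > 3, infeasible
  {2, 3}: w = 4 > 3, infeasible
  {1, 2, 3}: w = 7 > 3, infeasible
Best feasible subset: items [2]
Total weight: 3 <= 3, total value: 13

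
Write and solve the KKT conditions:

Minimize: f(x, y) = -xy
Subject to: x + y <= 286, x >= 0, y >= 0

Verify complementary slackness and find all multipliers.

Problem: min -xy s.t. x + y <= 286 (multiplier lambda), x >= 0 (mu_x), y >= 0 (mu_y)
KKT stationarity: -y + lambda - mu_x = 0, -x + lambda - mu_y = 0, with lambda, mu_x, mu_y >= 0
Complementary slackness: lambda*(x + y - 286) = 0, mu_x*x = 0, mu_y*y = 0
If lambda = 0: y = -mu_x <= 0 and x = -mu_y <= 0 force x = y = 0 with f = 0; but x = y = 143 is feasible with f = -20449 < 0, so this is not the minimum. Hence lambda > 0 and x + y = 286.
Try x > 0, y > 0 (so mu_x = mu_y = 0): y = lambda, x = lambda => x = y = lambda
x + y = 286 => 2*lambda = 286 => lambda = 143
x* = y* = 143 > 0, consistent with mu_x = mu_y = 0.
(Any feasible point with x = 0 or y = 0 has f = 0 > -20449, so the minimum is not on those boundaries.)
min(-xy) = -20449 (i.e. max xy = 20449)
Multipliers: lambda = 143, mu_x = 0, mu_y = 0
Complementary slackness: lambda*(x + y - 286) = 143*(143 + 143 - 286) = 0, mu_x*x = 0*143 = 0, mu_y*y = 0*143 = 0. Satisfied.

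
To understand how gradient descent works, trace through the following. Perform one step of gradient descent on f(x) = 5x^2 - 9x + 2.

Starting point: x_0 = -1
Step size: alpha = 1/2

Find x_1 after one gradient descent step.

f(x) = 5x^2 - 9x + 2
f'(x) = 10x - 9
f'(-1) = 10*-1 + (-9) = -19
x_1 = x_0 - alpha * f'(x_0) = -1 - 1/2 * -19 = 17/2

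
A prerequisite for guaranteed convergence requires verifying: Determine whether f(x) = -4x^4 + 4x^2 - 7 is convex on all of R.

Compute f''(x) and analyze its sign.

f(x) = -4x^4 + 4x^2 - 7
f'(x) = -16x^3 + 8x
f''(x) = -48x^2 + 8
f''(x) = -48x^2 + 8 -> -inf as |x| -> inf
Therefore, f is not globally convex on R.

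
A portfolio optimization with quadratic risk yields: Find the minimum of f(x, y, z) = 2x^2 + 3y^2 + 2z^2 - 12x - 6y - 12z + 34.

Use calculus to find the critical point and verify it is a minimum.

f(x,y,z) = 2x^2 + 3y^2 + 2z^2 - 12x - 6y - 12z + 34
df/dx = 4x + (-12) = 0 => x = 3
df/dy = 6y + (-6) = 0 => y = 1
df/dz = 4z + (-12) = 0 => z = 3
f(3,1,3) = 2*(3)^2 + 3*(1)^2 + 2*(3)^2 + -12*(3) + -6*(1) + -12*(3) + 34 = -5
Hessian is diagonal with entries 4, 6, 4 > 0, confirmed minimum.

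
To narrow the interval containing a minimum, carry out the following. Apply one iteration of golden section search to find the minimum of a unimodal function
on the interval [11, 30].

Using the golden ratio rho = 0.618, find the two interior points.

Golden section search on [11, 30].
Golden ratio rho = 0.618 (approx).
Interior points:
  x_1 = 11 + (1-0.618)*19 = 18.2580
  x_2 = 11 + 0.618*19 = 22.7420
Compare f(x_1) and f(x_2) to determine which subinterval to keep.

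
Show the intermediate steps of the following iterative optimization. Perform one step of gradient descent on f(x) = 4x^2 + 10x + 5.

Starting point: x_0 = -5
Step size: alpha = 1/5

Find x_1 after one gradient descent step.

f(x) = 4x^2 + 10x + 5
f'(x) = 8x + 10
f'(-5) = 8*-5 + (10) = -30
x_1 = x_0 - alpha * f'(x_0) = -5 - 1/5 * -30 = 1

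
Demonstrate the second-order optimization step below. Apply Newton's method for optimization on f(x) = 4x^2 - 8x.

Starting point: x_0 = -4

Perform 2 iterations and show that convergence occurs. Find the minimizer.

f(x) = 4x^2 - 8x, f'(x) = 8x + (-8), f''(x) = 8
Step 1: f'(-4) = -40, x_1 = -4 - -40/8 = 1
Step 2: f'(1) = 0, x_2 = 1 (converged)
Newton's method converges in 1 step for quadratics.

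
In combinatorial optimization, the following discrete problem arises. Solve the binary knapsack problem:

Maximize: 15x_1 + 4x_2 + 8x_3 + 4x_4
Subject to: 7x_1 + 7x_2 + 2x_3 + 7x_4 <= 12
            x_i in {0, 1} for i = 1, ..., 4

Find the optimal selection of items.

Items: item 1 (v=15, w=7), item 2 (v=4, w=7), item 3 (v=8, w=2), item 4 (v=4, w=7)
Capacity: 12
Checking all 16 subsets (w = total weight, v = total value):
  {}: w = 0, v = 0
  {1}: w = 7, v = 15
  {2}: w = 7, v = 4
  {3}: w = 2, v = 8
  {4}: w = 7, v = 4
  {1, 2}: w = 14 > 12, infeasible
  {1, 3}: w = 9, v = 23
  {1, 4}: w = 14 > 12, infeasible
  {2, 3}: w = 9, v = 12
  {2, 4}: w = 14 > 12, infeasible
  {3, 4}: w = 9, v = 12
  {1, 2, 3}: w = 16 > 12, infeasible
  {1, 2, 4}: w = 21 > 12, infeasible
  {1, 3, 4}: w = 16 > 12, infeasible
  {2, 3, 4}: w = 16 > 12, infeasible
  {1, 2, 3, 4}: w = 23 > 12, infeasible
Best feasible subset: items [1, 3]
Total weight: 9 <= 12, total value: 23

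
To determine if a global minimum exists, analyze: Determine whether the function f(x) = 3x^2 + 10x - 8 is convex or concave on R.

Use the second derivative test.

f(x) = 3x^2 + 10x - 8
f'(x) = 6x + 10
f''(x) = 6
Since f''(x) = 6 > 0 for all x, f is convex on R.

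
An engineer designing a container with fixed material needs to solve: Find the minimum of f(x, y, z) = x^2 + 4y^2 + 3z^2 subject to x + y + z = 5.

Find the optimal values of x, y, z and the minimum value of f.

Using Lagrange multipliers on f = x^2 + 4y^2 + 3z^2 with constraint x + y + z = 5:
Conditions: 2*1*x = lambda, 2*4*y = lambda, 2*3*z = lambda
So x = lambda/2, y = lambda/8, z = lambda/6
Substituting into constraint: lambda * (19/24) = 5
lambda = 120/19
x = 60/19, y = 15/19, z = 20/19
Minimum value = 300/19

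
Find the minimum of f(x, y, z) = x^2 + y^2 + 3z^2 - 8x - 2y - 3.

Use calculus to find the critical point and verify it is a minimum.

f(x,y,z) = x^2 + y^2 + 3z^2 - 8x - 2y - 3
df/dx = 2x + (-8) = 0 => x = 4
df/dy = 2y + (-2) = 0 => y = 1
df/dz = 6z + (0) = 0 => z = 0
f(4,1,0) = 1*(4)^2 + 1*(1)^2 + 3*(0)^2 + -8*(4) + -2*(1) + -3 = -20
Hessian is diagonal with entries 2, 2, 6 > 0, confirmed minimum.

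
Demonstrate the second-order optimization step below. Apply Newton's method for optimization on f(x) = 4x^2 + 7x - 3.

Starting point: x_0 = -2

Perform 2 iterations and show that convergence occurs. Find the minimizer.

f(x) = 4x^2 + 7x - 3, f'(x) = 8x + (7), f''(x) = 8
Step 1: f'(-2) = -9, x_1 = -2 - -9/8 = -7/8
Step 2: f'(-7/8) = 0, x_2 = -7/8 (converged)
Newton's method converges in 1 step for quadratics.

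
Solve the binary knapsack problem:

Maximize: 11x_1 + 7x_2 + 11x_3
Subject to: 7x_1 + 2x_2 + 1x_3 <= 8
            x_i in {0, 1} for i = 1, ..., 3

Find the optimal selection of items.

Items: item 1 (v=11, w=7), item 2 (v=7, w=2), item 3 (v=11, w=1)
Capacity: 8
Checking all 8 subsets (w = total weight, v = total value):
  {}: w = 0, v = 0
  {1}: w = 7, v = 11
  {2}: w = 2, v = 7
  {3}: w = 1, v = 11
  {1, 2}: w = 9 > 8, infeasible
  {1, 3}: w = 8, v = 22
  {2, 3}: w = 3, v = 18
  {1, 2, 3}: w = 10 > 8, infeasible
Best feasible subset: items [1, 3]
Total weight: 8 <= 8, total value: 22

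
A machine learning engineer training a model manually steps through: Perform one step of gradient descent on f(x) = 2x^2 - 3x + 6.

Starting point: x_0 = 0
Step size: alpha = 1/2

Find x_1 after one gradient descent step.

f(x) = 2x^2 - 3x + 6
f'(x) = 4x - 3
f'(0) = 4*0 + (-3) = -3
x_1 = x_0 - alpha * f'(x_0) = 0 - 1/2 * -3 = 3/2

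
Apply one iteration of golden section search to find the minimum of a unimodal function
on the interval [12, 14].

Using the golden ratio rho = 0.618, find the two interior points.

Golden section search on [12, 14].
Golden ratio rho = 0.618 (approx).
Interior points:
  x_1 = 12 + (1-0.618)*2 = 12.7640
  x_2 = 12 + 0.618*2 = 13.2360
Compare f(x_1) and f(x_2) to determine which subinterval to keep.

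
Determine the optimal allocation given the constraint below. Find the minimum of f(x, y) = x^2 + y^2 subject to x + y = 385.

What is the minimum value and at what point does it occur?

Substitute y = 385 - x into f(x,y) = x^2 + y^2:
g(x) = x^2 + (385 - x)^2 = 2x^2 - 770x + 148225
g'(x) = 4x - 770 = 0  =>  x = 385/2
y = 385 - 385/2 = 385/2
Minimum value = (385/2)^2 + (385/2)^2 = 148225/2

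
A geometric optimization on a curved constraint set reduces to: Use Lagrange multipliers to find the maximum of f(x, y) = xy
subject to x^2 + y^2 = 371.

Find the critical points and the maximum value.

Lagrange conditions: y = 2*lambda*x and x = 2*lambda*y
If x = 0 then y = 0, violating the constraint, so x, y != 0.
Dividing: y/x = x/y => x^2 = y^2 => y = x or y = -x
Constraint: 2x^2 = 371 => x^2 = 371/2 => x = +/-sqrt(371/2)
Critical points: (sqrt(371/2), sqrt(371/2)), (-sqrt(371/2), -sqrt(371/2)), (sqrt(371/2), -sqrt(371/2)), (-sqrt(371/2), sqrt(371/2))
  y = x:  xy = x^2 = 371/2  at (sqrt(371/2), sqrt(371/2)) and (-sqrt(371/2), -sqrt(371/2))
  y = -x: xy = -x^2 = -371/2 at (sqrt(371/2), -sqrt(371/2)) and (-sqrt(371/2), sqrt(371/2))
Maximum xy = 371/2 at (sqrt(371/2), sqrt(371/2)) and (-sqrt(371/2), -sqrt(371/2))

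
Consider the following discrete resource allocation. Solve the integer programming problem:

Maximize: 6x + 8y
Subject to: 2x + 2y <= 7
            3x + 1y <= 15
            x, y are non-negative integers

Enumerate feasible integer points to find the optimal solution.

Constraint 1: 2x + 2y <= 7
Constraint 2: 3x + 1y <= 15
Feasible x range (need y >= 0): 0 <= x <= min(7/2, 15/3) => x in {0, ..., 3}.
Enumerate feasible integer points row by row (the coefficient of y is 8 > 0, so for each x the largest feasible y gives the best value):
  x = 0: y <= min((7 - 2*0)/2, (15 - 3*0)/1) => y in {0, ..., 3}; best 6*0 + 8*3 = 24
  x = 1: y <= min((7 - 2*1)/2, (15 - 3*1)/1) => y in {0, ..., 2}; best 6*1 + 8*2 = 22
  x = 2: y <= min((7 - 2*2)/2, (15 - 3*2)/1) => y in {0, ..., 1}; best 6*2 + 8*1 = 20
  x = 3: y <= min((7 - 2*3)/2, (15 - 3*3)/1) => y in {0}; best 6*3 + 8*0 = 18
The maximum 6x + 8y = 24 is achieved at x = 0, y = 3.
Check: 2*0 + 2*3 = 6 <= 7 and 3*0 + 1*3 = 3 <= 15.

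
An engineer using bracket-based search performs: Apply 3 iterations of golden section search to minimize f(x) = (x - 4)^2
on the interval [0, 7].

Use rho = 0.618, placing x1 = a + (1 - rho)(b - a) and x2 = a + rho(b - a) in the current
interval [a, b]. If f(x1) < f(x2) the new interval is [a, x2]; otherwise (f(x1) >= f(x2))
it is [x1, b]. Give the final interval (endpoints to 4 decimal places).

Golden section search for min of f(x) = (x - 4)^2 on [0, 7].
Each step: x1 = a + (1 - rho)(b - a), x2 = a + rho(b - a); if f(x1) < f(x2) keep [a, x2], otherwise keep [x1, b].
Step 1: [0.0000, 7.0000], x1=2.6740 (f=1.7583), x2=4.3260 (f=0.1063); f(x1) > f(x2) => keep [2.6740, 7.0000]
Step 2: [2.6740, 7.0000], x1=4.3265 (f=0.1066), x2=5.3475 (f=1.8157); f(x1) < f(x2) => keep [2.6740, 5.3475]
Step 3: [2.6740, 5.3475], x1=3.6953 (f=0.0929), x2=4.3262 (f=0.1064); f(x1) < f(x2) => keep [2.6740, 4.3262]
Final interval: [2.6740, 4.3262]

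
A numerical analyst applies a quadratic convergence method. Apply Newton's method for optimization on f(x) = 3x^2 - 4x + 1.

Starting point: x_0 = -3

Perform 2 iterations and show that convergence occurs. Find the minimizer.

f(x) = 3x^2 - 4x + 1, f'(x) = 6x + (-4), f''(x) = 6
Step 1: f'(-3) = -22, x_1 = -3 - -22/6 = 2/3
Step 2: f'(2/3) = 0, x_2 = 2/3 (converged)
Newton's method converges in 1 step for quadratics.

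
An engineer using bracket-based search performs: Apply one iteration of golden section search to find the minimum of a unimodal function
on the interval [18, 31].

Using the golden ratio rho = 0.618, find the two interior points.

Golden section search on [18, 31].
Golden ratio rho = 0.618 (approx).
Interior points:
  x_1 = 18 + (1-0.618)*13 = 22.9660
  x_2 = 18 + 0.618*13 = 26.0340
Compare f(x_1) and f(x_2) to determine which subinterval to keep.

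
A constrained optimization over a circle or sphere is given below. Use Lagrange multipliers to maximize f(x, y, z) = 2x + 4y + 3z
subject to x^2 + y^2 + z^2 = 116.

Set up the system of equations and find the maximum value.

Lagrange conditions: 2 = 2*lambda*x, 4 = 2*lambda*y, 3 = 2*lambda*z
So x:2 = y:4 = z:3, i.e. x = 2t, y = 4t, z = 3t
Constraint: t^2*(2^2 + 4^2 + 3^2) = 116
  t^2 * 29 = 116  =>  t = sqrt(4)
Maximum = 2*2t + 4*4t + 3*3t = 29*sqrt(4) = 58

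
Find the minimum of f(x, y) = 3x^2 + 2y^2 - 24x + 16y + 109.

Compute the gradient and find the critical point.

f(x,y) = 3x^2 + 2y^2 - 24x + 16y + 109
df/dx = 6x + (-24) = 0  =>  x = 4
df/dy = 4y + (16) = 0  =>  y = -4
f(4, -4) = 3*(4)^2 + 2*(-4)^2 + -24*(4) + 16*(-4) + 109 = 29
Hessian is diagonal with entries 6, 4 > 0, so this is a minimum.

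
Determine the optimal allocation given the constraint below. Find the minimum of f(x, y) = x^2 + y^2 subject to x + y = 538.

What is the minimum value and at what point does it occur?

Substitute y = 538 - x into f(x,y) = x^2 + y^2:
g(x) = x^2 + (538 - x)^2 = 2x^2 - 1076x + 289444
g'(x) = 4x - 1076 = 0  =>  x = 269
y = 538 - 269 = 269
Minimum value = 269^2 + 269^2 = 144722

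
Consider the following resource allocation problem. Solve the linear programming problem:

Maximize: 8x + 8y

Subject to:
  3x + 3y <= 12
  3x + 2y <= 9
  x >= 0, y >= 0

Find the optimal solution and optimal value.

Feasible vertices: (0, 0), (0, 4), (1, 3), (3, 0)
Objective 8x + 8y at each:
  (0, 0): 0
  (0, 4): 32
  (1, 3): 32
  (3, 0): 24
Maximum is 32 at (0, 4).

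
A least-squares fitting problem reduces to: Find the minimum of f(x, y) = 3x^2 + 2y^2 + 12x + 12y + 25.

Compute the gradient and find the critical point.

f(x,y) = 3x^2 + 2y^2 + 12x + 12y + 25
df/dx = 6x + (12) = 0  =>  x = -2
df/dy = 4y + (12) = 0  =>  y = -3
f(-2, -3) = 3*(-2)^2 + 2*(-3)^2 + 12*(-2) + 12*(-3) + 25 = -5
Hessian is diagonal with entries 6, 4 > 0, so this is a minimum.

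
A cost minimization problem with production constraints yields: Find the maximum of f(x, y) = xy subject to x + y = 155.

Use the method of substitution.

Substitute y = 155 - x into f(x,y) = xy:
g(x) = x(155 - x) = 155x - x^2
g'(x) = 155 - 2x = 0  =>  x = 155/2
y = 155 - 155/2 = 155/2
Maximum value = (155/2) * (155/2) = 24025/4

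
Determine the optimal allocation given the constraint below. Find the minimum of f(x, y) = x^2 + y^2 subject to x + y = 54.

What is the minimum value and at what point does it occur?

Substitute y = 54 - x into f(x,y) = x^2 + y^2:
g(x) = x^2 + (54 - x)^2 = 2x^2 - 108x + 2916
g'(x) = 4x - 108 = 0  =>  x = 27
y = 54 - 27 = 27
Minimum value = 27^2 + 27^2 = 1458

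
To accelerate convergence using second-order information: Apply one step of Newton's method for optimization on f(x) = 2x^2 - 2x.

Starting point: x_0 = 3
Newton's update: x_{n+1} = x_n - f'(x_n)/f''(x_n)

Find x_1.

f(x) = 2x^2 - 2x
f'(x) = 4x + (-2), f''(x) = 4
Newton step: x_1 = x_0 - f'(x_0)/f''(x_0)
f'(3) = 10
x_1 = 3 - 10/4 = 1/2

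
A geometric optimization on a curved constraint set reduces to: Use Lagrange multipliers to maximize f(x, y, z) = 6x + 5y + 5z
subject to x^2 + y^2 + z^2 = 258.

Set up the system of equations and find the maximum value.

Lagrange conditions: 6 = 2*lambda*x, 5 = 2*lambda*y, 5 = 2*lambda*z
So x:6 = y:5 = z:5, i.e. x = 6t, y = 5t, z = 5t
Constraint: t^2*(6^2 + 5^2 + 5^2) = 258
  t^2 * 86 = 258  =>  t = sqrt(3)
Maximum = 6*6t + 5*5t + 5*5t = 86*sqrt(3) = sqrt(22188)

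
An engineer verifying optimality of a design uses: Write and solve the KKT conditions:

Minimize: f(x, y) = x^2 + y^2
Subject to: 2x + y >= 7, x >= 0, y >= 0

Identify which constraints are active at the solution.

KKT conditions for min x^2 + y^2 s.t. 2x + 1y >= 7, x >= 0, y >= 0:
Stationarity: 2x = mu*2 + mu_x, 2y = mu*1 + mu_y, with mu, mu_x, mu_y >= 0
Complementary slackness: mu*(2x + y - 7) = 0, mu_x*x = 0, mu_y*y = 0
(0, 0) is infeasible (2*0 + 1*0 < 7), so if mu = 0 stationarity would force x = mu_x/2 >= 0, y = mu_y/2 >= 0 with mu_x*x = mu_y*y = 0, i.e. x = y = 0: contradiction. Hence mu > 0 and 2x + y = 7 is active.
Try x > 0, y > 0 (so mu_x = mu_y = 0): x = 2*mu/2, y = 1*mu/2
Substitute: 2*(2*mu/2) + 1*(1*mu/2) = 7
  mu*5/2 = 7 => mu = 14/5
x* = 14/5 > 0, y* = 7/5 > 0, consistent with mu_x = mu_y = 0.
f is convex and the constraints are linear, so this KKT point is the global minimum.
f* = 49/5
Active constraints: 2x + y >= 7 (holds with equality, mu = 14/5 > 0); x >= 0 and y >= 0 are inactive (mu_x = mu_y = 0).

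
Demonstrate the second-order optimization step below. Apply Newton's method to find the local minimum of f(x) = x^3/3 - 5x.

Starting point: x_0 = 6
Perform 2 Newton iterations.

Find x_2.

f(x) = x^3/3 - 5x
f'(x) = x^2 - 5, f''(x) = 2x
Newton update: x_{n+1} = x_n - (x_n^2 - 5)/(2*x_n)
Step 1: x_0 = 6, f'=31, f''=12, x_1 = 41/12
Step 2: x_1 = 41/12, f'=961/144, f''=41/6, x_2 = 2401/984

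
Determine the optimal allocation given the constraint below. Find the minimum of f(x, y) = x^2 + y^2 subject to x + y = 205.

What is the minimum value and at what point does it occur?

Substitute y = 205 - x into f(x,y) = x^2 + y^2:
g(x) = x^2 + (205 - x)^2 = 2x^2 - 410x + 42025
g'(x) = 4x - 410 = 0  =>  x = 205/2
y = 205 - 205/2 = 205/2
Minimum value = (205/2)^2 + (205/2)^2 = 42025/2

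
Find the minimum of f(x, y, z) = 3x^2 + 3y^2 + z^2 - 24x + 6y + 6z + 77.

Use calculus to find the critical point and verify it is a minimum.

f(x,y,z) = 3x^2 + 3y^2 + z^2 - 24x + 6y + 6z + 77
df/dx = 6x + (-24) = 0 => x = 4
df/dy = 6y + (6) = 0 => y = -1
df/dz = 2z + (6) = 0 => z = -3
f(4,-1,-3) = 3*(4)^2 + 3*(-1)^2 + 1*(-3)^2 + -24*(4) + 6*(-1) + 6*(-3) + 77 = 17
Hessian is diagonal with entries 6, 6, 2 > 0, confirmed minimum.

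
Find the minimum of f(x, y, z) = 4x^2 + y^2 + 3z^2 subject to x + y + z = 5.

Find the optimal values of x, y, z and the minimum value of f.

Using Lagrange multipliers on f = 4x^2 + y^2 + 3z^2 with constraint x + y + z = 5:
Conditions: 2*4*x = lambda, 2*1*y = lambda, 2*3*z = lambda
So x = lambda/8, y = lambda/2, z = lambda/6
Substituting into constraint: lambda * (19/24) = 5
lambda = 120/19
x = 15/19, y = 60/19, z = 20/19
Minimum value = 300/19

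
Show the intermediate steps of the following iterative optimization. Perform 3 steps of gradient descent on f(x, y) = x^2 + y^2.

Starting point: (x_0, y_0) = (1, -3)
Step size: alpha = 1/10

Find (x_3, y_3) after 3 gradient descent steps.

f(x,y) = x^2 + y^2
grad_x = 2x + 0y, grad_y = 2y + 0x
Step 1: grad = (2, -6), (4/5, -12/5)
Step 2: grad = (8/5, -24/5), (16/25, -48/25)
Step 3: grad = (32/25, -96/25), (64/125, -192/125)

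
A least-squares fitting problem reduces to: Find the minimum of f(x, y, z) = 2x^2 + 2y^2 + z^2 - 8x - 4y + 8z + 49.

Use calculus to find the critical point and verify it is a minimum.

f(x,y,z) = 2x^2 + 2y^2 + z^2 - 8x - 4y + 8z + 49
df/dx = 4x + (-8) = 0 => x = 2
df/dy = 4y + (-4) = 0 => y = 1
df/dz = 2z + (8) = 0 => z = -4
f(2,1,-4) = 2*(2)^2 + 2*(1)^2 + 1*(-4)^2 + -8*(2) + -4*(1) + 8*(-4) + 49 = 23
Hessian is diagonal with entries 4, 4, 2 > 0, confirmed minimum.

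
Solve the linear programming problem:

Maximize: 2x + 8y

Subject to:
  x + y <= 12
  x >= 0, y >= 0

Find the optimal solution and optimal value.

The feasible region has vertices at [(0, 0), (12, 0), (0, 12)].
Checking objective 2x + 8y at each vertex:
  (0, 0): 2*0 + 8*0 = 0
  (12, 0): 2*12 + 8*0 = 24
  (0, 12): 2*0 + 8*12 = 96
Maximum is 96 at (0, 12).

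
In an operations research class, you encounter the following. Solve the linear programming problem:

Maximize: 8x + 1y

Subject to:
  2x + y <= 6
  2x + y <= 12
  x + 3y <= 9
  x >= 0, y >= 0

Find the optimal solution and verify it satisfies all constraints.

Feasible vertices: (0, 0), (0, 3), (9/5, 12/5), (3, 0)
Objective 8x + 1y at each vertex:
  (0, 0): 0
  (0, 3): 3
  (9/5, 12/5): 84/5
  (3, 0): 24
Maximum is 24 at (3, 0).
Verify constraints at (x, y) = (3, 0):
  2*3 + 1*0 = 6 <= 6 (active)
  2*3 + 1*0 = 6 <= 12
  1*3 + 3*0 = 3 <= 9
  x = 3 >= 0, y = 0 >= 0. All constraints satisfied.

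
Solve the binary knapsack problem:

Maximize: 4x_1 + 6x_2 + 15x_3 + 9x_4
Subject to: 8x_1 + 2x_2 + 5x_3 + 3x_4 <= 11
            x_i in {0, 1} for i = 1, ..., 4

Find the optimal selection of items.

Items: item 1 (v=4, w=8), item 2 (v=6, w=2), item 3 (v=15, w=5), item 4 (v=9, w=3)
Capacity: 11
Checking all 16 subsets (w = total weight, v = total value):
  {}: w = 0, v = 0
  {1}: w = 8, v = 4
  {2}: w = 2, v = 6
  {3}: w = 5, v = 15
  {4}: w = 3, v = 9
  {1, 2}: w = 10, v = 10
  {1, 3}: w = 13 > 11, infeasible
  {1, 4}: w = 11, v = 13
  {2, 3}: w = 7, v = 21
  {2, 4}: w = 5, v = 15
  {3, 4}: w = 8, v = 24
  {1, 2, 3}: w = 15 > 11, infeasible
  {1, 2, 4}: w = 13 > 11, infeasible
  {1, 3, 4}: w = 16 > 11, infeasible
  {2, 3, 4}: w = 10, v = 30
  {1, 2, 3, 4}: w = 18 > 11, infeasible
Best feasible subset: items [2, 3, 4]
Total weight: 10 <= 11, total value: 30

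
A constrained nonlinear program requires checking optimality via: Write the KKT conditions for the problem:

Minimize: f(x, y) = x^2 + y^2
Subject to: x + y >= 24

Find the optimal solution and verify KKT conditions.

KKT conditions for min x^2 + y^2 s.t. x + y >= 24:
Stationarity: 2x = mu, 2y = mu
So x = y = mu/2.
Complementary slackness: mu*(x + y - 24) = 0
Primal feasibility: x + y >= 24; dual feasibility: mu >= 0
If mu = 0 then x = y = 0, but 0 + 0 < 24 is infeasible, so the constraint is active.
Constraint active: x + y = 2*(mu/2) = 24 => mu = 24
x = y = 12, f = 288
Verify: stationarity 2*12 = 24 = mu; primal 12 + 12 = 24 >= 24; dual mu = 24 >= 0; complementary slackness 24*(24 - 24) = 0. All KKT conditions hold.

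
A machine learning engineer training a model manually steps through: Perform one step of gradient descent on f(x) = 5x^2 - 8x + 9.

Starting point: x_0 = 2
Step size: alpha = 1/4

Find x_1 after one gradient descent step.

f(x) = 5x^2 - 8x + 9
f'(x) = 10x - 8
f'(2) = 10*2 + (-8) = 12
x_1 = x_0 - alpha * f'(x_0) = 2 - 1/4 * 12 = -1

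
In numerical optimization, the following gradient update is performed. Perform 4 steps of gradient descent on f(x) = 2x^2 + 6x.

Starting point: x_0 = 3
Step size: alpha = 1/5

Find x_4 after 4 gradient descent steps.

f(x) = 2x^2 + 6x, f'(x) = 4x + (6)
Step 1: f'(3) = 18, x_1 = 3 - 1/5 * 18 = -3/5
Step 2: f'(-3/5) = 18/5, x_2 = -3/5 - 1/5 * 18/5 = -33/25
Step 3: f'(-33/25) = 18/25, x_3 = -33/25 - 1/5 * 18/25 = -183/125
Step 4: f'(-183/125) = 18/125, x_4 = -183/125 - 1/5 * 18/125 = -933/625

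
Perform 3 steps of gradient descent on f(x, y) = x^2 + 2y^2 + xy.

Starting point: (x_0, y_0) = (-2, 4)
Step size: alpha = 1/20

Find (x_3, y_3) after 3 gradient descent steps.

f(x,y) = x^2 + 2y^2 + xy
grad_x = 2x + 1y, grad_y = 4y + 1x
Step 1: grad = (0, 14), (-2, 33/10)
Step 2: grad = (-7/10, 56/5), (-393/200, 137/50)
Step 3: grad = (-119/100, 1799/200), (-3811/2000, 9161/4000)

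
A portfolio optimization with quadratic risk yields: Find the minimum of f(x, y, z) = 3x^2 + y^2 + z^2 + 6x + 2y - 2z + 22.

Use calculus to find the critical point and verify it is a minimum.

f(x,y,z) = 3x^2 + y^2 + z^2 + 6x + 2y - 2z + 22
df/dx = 6x + (6) = 0 => x = -1
df/dy = 2y + (2) = 0 => y = -1
df/dz = 2z + (-2) = 0 => z = 1
f(-1,-1,1) = 3*(-1)^2 + 1*(-1)^2 + 1*(1)^2 + 6*(-1) + 2*(-1) + -2*(1) + 22 = 17
Hessian is diagonal with entries 6, 2, 2 > 0, confirmed minimum.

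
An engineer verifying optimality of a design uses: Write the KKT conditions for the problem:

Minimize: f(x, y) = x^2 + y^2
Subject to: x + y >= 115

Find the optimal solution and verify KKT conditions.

KKT conditions for min x^2 + y^2 s.t. x + y >= 115:
Stationarity: 2x = mu, 2y = mu
So x = y = mu/2.
Complementary slackness: mu*(x + y - 115) = 0
Primal feasibility: x + y >= 115; dual feasibility: mu >= 0
If mu = 0 then x = y = 0, but 0 + 0 < 115 is infeasible, so the constraint is active.
Constraint active: x + y = 2*(mu/2) = 115 => mu = 115
x = y = 115/2, f = 13225/2
Verify: stationarity 2*(115/2) = 115 = mu; primal 115/2 + 115/2 = 115 >= 115; dual mu = 115 >= 0; complementary slackness 115*(115 - 115) = 0. All KKT conditions hold.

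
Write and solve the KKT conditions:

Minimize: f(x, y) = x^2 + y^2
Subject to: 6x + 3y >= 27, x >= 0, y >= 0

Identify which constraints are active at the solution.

KKT conditions for min x^2 + y^2 s.t. 6x + 3y >= 27, x >= 0, y >= 0:
Stationarity: 2x = mu*6 + mu_x, 2y = mu*3 + mu_y, with mu, mu_x, mu_y >= 0
Complementary slackness: mu*(6x + 3y - 27) = 0, mu_x*x = 0, mu_y*y = 0
(0, 0) is infeasible (6*0 + 3*0 < 27), so if mu = 0 stationarity would force x = mu_x/2 >= 0, y = mu_y/2 >= 0 with mu_x*x = mu_y*y = 0, i.e. x = y = 0: contradiction. Hence mu > 0 and 6x + 3y = 27 is active.
Try x > 0, y > 0 (so mu_x = mu_y = 0): x = 6*mu/2, y = 3*mu/2
Substitute: 6*(6*mu/2) + 3*(3*mu/2) = 27
  mu*45/2 = 27 => mu = 6/5
x* = 18/5 > 0, y* = 9/5 > 0, consistent with mu_x = mu_y = 0.
f is convex and the constraints are linear, so this KKT point is the global minimum.
f* = 81/5
Active constraints: 6x + 3y >= 27 (holds with equality, mu = 6/5 > 0); x >= 0 and y >= 0 are inactive (mu_x = mu_y = 0).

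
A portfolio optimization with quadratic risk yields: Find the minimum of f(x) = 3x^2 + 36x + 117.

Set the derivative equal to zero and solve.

f(x) = 3x^2 + 36x + 117
f'(x) = 6x + (36) = 0
x = -36/6 = -6
f(-6) = 9
Since f''(x) = 6 > 0, this is a minimum.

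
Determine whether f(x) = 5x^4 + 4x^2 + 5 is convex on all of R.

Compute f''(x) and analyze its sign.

f(x) = 5x^4 + 4x^2 + 5
f'(x) = 20x^3 + 8x
f''(x) = 60x^2 + 8
f''(x) = 60x^2 + 8 >= 8 > 0 for all x
Therefore, f is convex on R.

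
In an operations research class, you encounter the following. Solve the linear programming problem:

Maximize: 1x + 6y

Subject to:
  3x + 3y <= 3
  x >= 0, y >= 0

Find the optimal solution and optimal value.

The feasible region has vertices at [(0, 0), (1, 0), (0, 1)].
Checking objective 1x + 6y at each vertex:
  (0, 0): 1*0 + 6*0 = 0
  (1, 0): 1*1 + 6*0 = 1
  (0, 1): 1*0 + 6*1 = 6
Maximum is 6 at (0, 1).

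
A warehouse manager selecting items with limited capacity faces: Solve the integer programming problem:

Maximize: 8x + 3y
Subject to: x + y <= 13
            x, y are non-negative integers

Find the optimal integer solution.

Objective: 8x + 3y, constraint: x + y <= 13
Coefficient of x is 8 >= coefficient of y is 3, so allocate the entire budget to x.
Optimal: x = 13, y = 0, value = 104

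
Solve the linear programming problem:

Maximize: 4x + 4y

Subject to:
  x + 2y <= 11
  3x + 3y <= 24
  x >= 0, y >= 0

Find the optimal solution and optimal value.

Feasible vertices: (0, 0), (0, 11/2), (5, 3), (8, 0)
Objective 4x + 4y at each:
  (0, 0): 0
  (0, 11/2): 22
  (5, 3): 32
  (8, 0): 32
Maximum is 32 at (5, 3).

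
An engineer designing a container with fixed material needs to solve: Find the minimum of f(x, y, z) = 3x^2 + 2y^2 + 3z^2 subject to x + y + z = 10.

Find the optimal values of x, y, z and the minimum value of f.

Using Lagrange multipliers on f = 3x^2 + 2y^2 + 3z^2 with constraint x + y + z = 10:
Conditions: 2*3*x = lambda, 2*2*y = lambda, 2*3*z = lambda
So x = lambda/6, y = lambda/4, z = lambda/6
Substituting into constraint: lambda * (7/12) = 10
lambda = 120/7
x = 20/7, y = 30/7, z = 20/7
Minimum value = 600/7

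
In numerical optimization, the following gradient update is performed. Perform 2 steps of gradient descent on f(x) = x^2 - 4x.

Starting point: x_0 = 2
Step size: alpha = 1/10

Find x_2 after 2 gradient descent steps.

f(x) = x^2 - 4x, f'(x) = 2x + (-4)
Step 1: f'(2) = 0, x_1 = 2 - 1/10 * 0 = 2
Step 2: f'(2) = 0, x_2 = 2 - 1/10 * 0 = 2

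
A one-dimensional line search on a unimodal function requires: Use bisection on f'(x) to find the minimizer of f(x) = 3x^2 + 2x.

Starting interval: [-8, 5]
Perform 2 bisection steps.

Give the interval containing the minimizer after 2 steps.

Finding critical point of f(x) = 3x^2 + 2x using bisection on f'(x) = 6x + 2.
f'(x) = 0 when x = -1/3.
Starting interval: [-8, 5]
Step 1: mid = -3/2, f'(mid) = -7, new interval = [-3/2, 5]
Step 2: mid = 7/4, f'(mid) = 25/2, new interval = [-3/2, 7/4]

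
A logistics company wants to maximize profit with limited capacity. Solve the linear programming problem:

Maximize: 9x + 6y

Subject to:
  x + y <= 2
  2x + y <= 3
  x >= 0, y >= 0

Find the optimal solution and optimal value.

Feasible vertices: (0, 0), (0, 2), (1, 1), (3/2, 0)
Objective 9x + 6y at each:
  (0, 0): 0
  (0, 2): 12
  (1, 1): 15
  (3/2, 0): 27/2
Maximum is 15 at (1, 1).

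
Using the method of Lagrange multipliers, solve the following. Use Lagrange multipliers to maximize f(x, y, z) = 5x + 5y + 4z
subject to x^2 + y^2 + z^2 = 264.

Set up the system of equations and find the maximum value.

Lagrange conditions: 5 = 2*lambda*x, 5 = 2*lambda*y, 4 = 2*lambda*z
So x:5 = y:5 = z:4, i.e. x = 5t, y = 5t, z = 4t
Constraint: t^2*(5^2 + 5^2 + 4^2) = 264
  t^2 * 66 = 264  =>  t = sqrt(4)
Maximum = 5*5t + 5*5t + 4*4t = 66*sqrt(4) = 132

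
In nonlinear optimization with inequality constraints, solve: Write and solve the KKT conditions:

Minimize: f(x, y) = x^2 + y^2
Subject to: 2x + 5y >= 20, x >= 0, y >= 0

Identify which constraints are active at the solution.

KKT conditions for min x^2 + y^2 s.t. 2x + 5y >= 20, x >= 0, y >= 0:
Stationarity: 2x = mu*2 + mu_x, 2y = mu*5 + mu_y, with mu, mu_x, mu_y >= 0
Complementary slackness: mu*(2x + 5y - 20) = 0, mu_x*x = 0, mu_y*y = 0
(0, 0) is infeasible (2*0 + 5*0 < 20), so if mu = 0 stationarity would force x = mu_x/2 >= 0, y = mu_y/2 >= 0 with mu_x*x = mu_y*y = 0, i.e. x = y = 0: contradiction. Hence mu > 0 and 2x + 5y = 20 is active.
Try x > 0, y > 0 (so mu_x = mu_y = 0): x = 2*mu/2, y = 5*mu/2
Substitute: 2*(2*mu/2) + 5*(5*mu/2) = 20
  mu*29/2 = 20 => mu = 40/29
x* = 40/29 > 0, y* = 100/29 > 0, consistent with mu_x = mu_y = 0.
f is convex and the constraints are linear, so this KKT point is the global minimum.
f* = 400/29
Active constraints: 2x + 5y >= 20 (holds with equality, mu = 40/29 > 0); x >= 0 and y >= 0 are inactive (mu_x = mu_y = 0).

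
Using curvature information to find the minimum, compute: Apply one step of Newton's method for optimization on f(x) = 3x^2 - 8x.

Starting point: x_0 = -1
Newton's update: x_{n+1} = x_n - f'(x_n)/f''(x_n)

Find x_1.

f(x) = 3x^2 - 8x
f'(x) = 6x + (-8), f''(x) = 6
Newton step: x_1 = x_0 - f'(x_0)/f''(x_0)
f'(-1) = -14
x_1 = -1 - -14/6 = 4/3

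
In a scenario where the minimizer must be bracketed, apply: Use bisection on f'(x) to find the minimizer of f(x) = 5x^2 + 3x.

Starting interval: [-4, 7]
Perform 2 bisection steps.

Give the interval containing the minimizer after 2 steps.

Finding critical point of f(x) = 5x^2 + 3x using bisection on f'(x) = 10x + 3.
f'(x) = 0 when x = -3/10.
Starting interval: [-4, 7]
Step 1: mid = 3/2, f'(mid) = 18, new interval = [-4, 3/2]
Step 2: mid = -5/4, f'(mid) = -19/2, new interval = [-5/4, 3/2]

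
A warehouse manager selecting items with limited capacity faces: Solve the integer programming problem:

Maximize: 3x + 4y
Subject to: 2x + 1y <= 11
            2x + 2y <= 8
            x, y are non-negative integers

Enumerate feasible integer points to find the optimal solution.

Constraint 1: 2x + 1y <= 11
Constraint 2: 2x + 2y <= 8
Feasible x range (need y >= 0): 0 <= x <= min(11/2, 8/2) => x in {0, ..., 4}.
Enumerate feasible integer points row by row (the coefficient of y is 4 > 0, so for each x the largest feasible y gives the best value):
  x = 0: y <= min((11 - 2*0)/1, (8 - 2*0)/2) => y in {0, ..., 4}; best 3*0 + 4*4 = 16
  x = 1: y <= min((11 - 2*1)/1, (8 - 2*1)/2) => y in {0, ..., 3}; best 3*1 + 4*3 = 15
  x = 2: y <= min((11 - 2*2)/1, (8 - 2*2)/2) => y in {0, ..., 2}; best 3*2 + 4*2 = 14
  x = 3: y <= min((11 - 2*3)/1, (8 - 2*3)/2) => y in {0, ..., 1}; best 3*3 + 4*1 = 13
  x = 4: y <= min((11 - 2*4)/1, (8 - 2*4)/2) => y in {0}; best 3*4 + 4*0 = 12
The maximum 3x + 4y = 16 is achieved at x = 0, y = 4.
Check: 2*0 + 1*4 = 4 <= 11 and 2*0 + 2*4 = 8 <= 8.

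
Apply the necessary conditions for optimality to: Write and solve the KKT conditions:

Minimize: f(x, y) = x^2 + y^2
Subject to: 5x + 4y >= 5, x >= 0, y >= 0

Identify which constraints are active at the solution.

KKT conditions for min x^2 + y^2 s.t. 5x + 4y >= 5, x >= 0, y >= 0:
Stationarity: 2x = mu*5 + mu_x, 2y = mu*4 + mu_y, with mu, mu_x, mu_y >= 0
Complementary slackness: mu*(5x + 4y - 5) = 0, mu_x*x = 0, mu_y*y = 0
(0, 0) is infeasible (5*0 + 4*0 < 5), so if mu = 0 stationarity would force x = mu_x/2 >= 0, y = mu_y/2 >= 0 with mu_x*x = mu_y*y = 0, i.e. x = y = 0: contradiction. Hence mu > 0 and 5x + 4y = 5 is active.
Try x > 0, y > 0 (so mu_x = mu_y = 0): x = 5*mu/2, y = 4*mu/2
Substitute: 5*(5*mu/2) + 4*(4*mu/2) = 5
  mu*41/2 = 5 => mu = 10/41
x* = 25/41 > 0, y* = 20/41 > 0, consistent with mu_x = mu_y = 0.
f is convex and the constraints are linear, so this KKT point is the global minimum.
f* = 25/41
Active constraints: 5x + 4y >= 5 (holds with equality, mu = 10/41 > 0); x >= 0 and y >= 0 are inactive (mu_x = mu_y = 0).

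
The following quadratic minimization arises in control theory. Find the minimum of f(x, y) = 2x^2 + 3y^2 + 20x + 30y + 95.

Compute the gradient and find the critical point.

f(x,y) = 2x^2 + 3y^2 + 20x + 30y + 95
df/dx = 4x + (20) = 0  =>  x = -5
df/dy = 6y + (30) = 0  =>  y = -5
f(-5, -5) = 2*(-5)^2 + 3*(-5)^2 + 20*(-5) + 30*(-5) + 95 = -30
Hessian is diagonal with entries 4, 6 > 0, so this is a minimum.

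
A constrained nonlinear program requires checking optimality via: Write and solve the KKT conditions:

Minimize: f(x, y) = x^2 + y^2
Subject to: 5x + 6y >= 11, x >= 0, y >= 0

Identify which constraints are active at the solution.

KKT conditions for min x^2 + y^2 s.t. 5x + 6y >= 11, x >= 0, y >= 0:
Stationarity: 2x = mu*5 + mu_x, 2y = mu*6 + mu_y, with mu, mu_x, mu_y >= 0
Complementary slackness: mu*(5x + 6y - 11) = 0, mu_x*x = 0, mu_y*y = 0
(0, 0) is infeasible (5*0 + 6*0 < 11), so if mu = 0 stationarity would force x = mu_x/2 >= 0, y = mu_y/2 >= 0 with mu_x*x = mu_y*y = 0, i.e. x = y = 0: contradiction. Hence mu > 0 and 5x + 6y = 11 is active.
Try x > 0, y > 0 (so mu_x = mu_y = 0): x = 5*mu/2, y = 6*mu/2
Substitute: 5*(5*mu/2) + 6*(6*mu/2) = 11
  mu*61/2 = 11 => mu = 22/61
x* = 55/61 > 0, y* = 66/61 > 0, consistent with mu_x = mu_y = 0.
f is convex and the constraints are linear, so this KKT point is the global minimum.
f* = 121/61
Active constraints: 5x + 6y >= 11 (holds with equality, mu = 22/61 > 0); x >= 0 and y >= 0 are inactive (mu_x = mu_y = 0).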